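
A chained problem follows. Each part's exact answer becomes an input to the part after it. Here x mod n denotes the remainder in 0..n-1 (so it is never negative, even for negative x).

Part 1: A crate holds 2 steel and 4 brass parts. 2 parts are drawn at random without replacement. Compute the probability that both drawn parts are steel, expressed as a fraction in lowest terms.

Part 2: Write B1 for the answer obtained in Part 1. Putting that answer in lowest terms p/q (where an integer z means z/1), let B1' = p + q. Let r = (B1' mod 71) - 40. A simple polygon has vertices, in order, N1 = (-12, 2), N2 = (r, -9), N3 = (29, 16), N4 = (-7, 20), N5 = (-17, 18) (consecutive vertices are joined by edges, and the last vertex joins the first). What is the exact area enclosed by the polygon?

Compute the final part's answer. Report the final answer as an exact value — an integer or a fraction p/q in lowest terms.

1121/2

Part 1: total draws C(6,2) = 15; favorable C(2,2) = 1; P = 1/15; answer 1/15
Part 2: B1 = 1/15; threaded value p + q = 16; r = -24; cross terms: (-12*-9 - -24*2)=156, (-24*16 - 29*-9)=-123, (29*20 - -7*16)=692, (-7*18 - -17*20)=214, (-17*2 - -12*18)=182; twice the area = |1121| = 1121; area = 1121/2; answer 1121/2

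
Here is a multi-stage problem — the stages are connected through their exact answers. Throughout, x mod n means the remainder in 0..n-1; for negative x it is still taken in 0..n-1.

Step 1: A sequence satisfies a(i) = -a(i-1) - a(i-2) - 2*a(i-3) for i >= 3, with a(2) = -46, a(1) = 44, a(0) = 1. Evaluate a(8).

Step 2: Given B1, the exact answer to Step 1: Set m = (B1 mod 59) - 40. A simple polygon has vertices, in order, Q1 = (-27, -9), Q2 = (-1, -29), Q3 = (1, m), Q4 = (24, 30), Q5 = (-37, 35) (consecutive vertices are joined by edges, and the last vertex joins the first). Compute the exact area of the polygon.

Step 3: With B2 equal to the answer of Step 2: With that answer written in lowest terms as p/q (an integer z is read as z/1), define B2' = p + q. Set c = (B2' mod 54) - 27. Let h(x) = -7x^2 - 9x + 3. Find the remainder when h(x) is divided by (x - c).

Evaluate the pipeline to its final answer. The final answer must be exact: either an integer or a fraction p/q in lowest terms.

-73

Step 1: a(3) = -1*(-46) - 1*(44) - 2*(1) = 0; iterating: a(3)=0, a(4)=-42, a(5)=134, a(6)=-92, a(7)=42, a(8)=-218; answer -218
Step 2: B1 = -218; m = -22; cross terms: (-27*-29 - -1*-9)=774, (-1*-22 - 1*-29)=51, (1*30 - 24*-22)=558, (24*35 - -37*30)=1950, (-37*-9 - -27*35)=1278; twice the area = |4611| = 4611; area = 4611/2; answer 4611/2
Step 3: B2 = 4611/2; threaded value p + q = 4613; c = -4; remainder = value at the root: -7*(-4)^2 - 9*(-4)^1 + 3 = (-112) + (36) + (3) = -73; answer -73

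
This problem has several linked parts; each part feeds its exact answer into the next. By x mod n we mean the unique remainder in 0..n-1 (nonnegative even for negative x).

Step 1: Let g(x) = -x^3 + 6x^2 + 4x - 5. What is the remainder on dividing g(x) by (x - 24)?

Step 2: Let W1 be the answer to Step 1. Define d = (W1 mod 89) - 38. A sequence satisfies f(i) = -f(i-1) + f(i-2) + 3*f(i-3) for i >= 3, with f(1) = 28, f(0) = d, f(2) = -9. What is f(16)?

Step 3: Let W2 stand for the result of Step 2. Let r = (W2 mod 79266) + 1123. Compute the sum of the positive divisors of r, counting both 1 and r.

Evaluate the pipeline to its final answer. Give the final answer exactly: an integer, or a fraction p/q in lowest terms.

Step 1: remainder = value at the root: -1*(24)^3 + 6*(24)^2 + 4*(24)^1 - 5 = (-13824) + (3456) + (96) + (-5) = -10277; answer -10277
Step 2: W1 = -10277; d = 9; f(3) = -1*(-9) + 1*(28) + 3*(9) = 64; iterating: f(3)=64, f(4)=11, f(5)=26, f(6)=177, f(7)=-118, f(8)=373, f(9)=40, f(10)=-21, f(11)=1180, f(12)=-1081, f(13)=2198, f(14)=261, f(15)=-1306, f(16)=8161; answer 8161
Step 3: W2 = 8161; r = 9284; 9284 = 2^2 * 11 * 211; sigma = (1 + 2 + 4) * (1 + 11) * (1 + 211) = 7 * 12 * 212 = 17808; answer 17808

17808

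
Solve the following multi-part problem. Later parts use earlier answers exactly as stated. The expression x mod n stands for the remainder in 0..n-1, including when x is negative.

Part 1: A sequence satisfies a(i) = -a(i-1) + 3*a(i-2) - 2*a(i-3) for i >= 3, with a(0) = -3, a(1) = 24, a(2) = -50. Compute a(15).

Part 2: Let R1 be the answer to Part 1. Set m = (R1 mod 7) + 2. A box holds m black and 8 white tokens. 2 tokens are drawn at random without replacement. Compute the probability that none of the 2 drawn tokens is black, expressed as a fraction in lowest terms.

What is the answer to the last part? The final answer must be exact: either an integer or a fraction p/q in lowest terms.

28/55

Part 1: a(3) = -1*(-50) + 3*(24) - 2*(-3) = 128; iterating: a(3)=128, a(4)=-326, a(5)=810, a(6)=-2044, a(7)=5126, a(8)=-12878, a(9)=32344, a(10)=-81230, a(11)=204018, a(12)=-512396, a(13)=1286910, a(14)=-3232134, a(15)=8117656; answer 8117656
Part 2: R1 = 8117656; m = 3; total draws C(11,2) = 55; favorable C(8,2) = 28; P = 28/55; answer 28/55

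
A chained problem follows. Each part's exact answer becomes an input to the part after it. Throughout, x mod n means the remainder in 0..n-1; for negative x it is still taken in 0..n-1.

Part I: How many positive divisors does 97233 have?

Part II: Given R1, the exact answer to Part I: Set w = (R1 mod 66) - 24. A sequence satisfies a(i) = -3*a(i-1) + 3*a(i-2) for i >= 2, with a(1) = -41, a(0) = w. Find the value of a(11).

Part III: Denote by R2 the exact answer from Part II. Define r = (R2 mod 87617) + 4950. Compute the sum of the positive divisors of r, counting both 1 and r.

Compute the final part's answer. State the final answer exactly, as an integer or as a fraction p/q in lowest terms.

21492

Part I: 97233 = 3 * 32411; number of divisors = (1+1) * (1+1) = 4; answer 4
Part II: R1 = 4; w = -20; a(2) = -3*(-41) + 3*(-20) = 63; iterating: a(2)=63, a(3)=-312, a(4)=1125, a(5)=-4311, a(6)=16308, a(7)=-61857, a(8)=234495, a(9)=-889056, a(10)=3370653, a(11)=-12779127; answer -12779127
Part III: R2 = -12779127; r = 17905; 17905 = 5 * 3581; sigma = (1 + 5) * (1 + 3581) = 6 * 3582 = 21492; answer 21492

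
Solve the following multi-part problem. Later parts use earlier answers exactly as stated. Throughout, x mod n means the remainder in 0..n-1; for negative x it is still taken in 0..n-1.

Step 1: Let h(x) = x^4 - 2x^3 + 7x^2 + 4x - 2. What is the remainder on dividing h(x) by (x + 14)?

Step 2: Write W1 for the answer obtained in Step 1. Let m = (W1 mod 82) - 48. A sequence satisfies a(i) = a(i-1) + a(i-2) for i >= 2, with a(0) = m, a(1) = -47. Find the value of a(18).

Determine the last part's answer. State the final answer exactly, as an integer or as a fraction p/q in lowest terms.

-140612

Step 1: remainder = value at the root: 1*(-14)^4 - 2*(-14)^3 + 7*(-14)^2 + 4*(-14)^1 - 2 = (38416) + (5488) + (1372) + (-56) + (-2) = 45218; answer 45218
Step 2: W1 = 45218; m = -12; a(2) = 1*(-47) + 1*(-12) = -59; iterating: a(2)=-59, a(3)=-106, a(4)=-165, a(5)=-271, a(6)=-436, a(7)=-707, a(8)=-1143, a(9)=-1850, a(10)=-2993, a(11)=-4843, a(12)=-7836, a(13)=-12679, a(14)=-20515, a(15)=-33194, a(16)=-53709, a(17)=-86903, a(18)=-140612; answer -140612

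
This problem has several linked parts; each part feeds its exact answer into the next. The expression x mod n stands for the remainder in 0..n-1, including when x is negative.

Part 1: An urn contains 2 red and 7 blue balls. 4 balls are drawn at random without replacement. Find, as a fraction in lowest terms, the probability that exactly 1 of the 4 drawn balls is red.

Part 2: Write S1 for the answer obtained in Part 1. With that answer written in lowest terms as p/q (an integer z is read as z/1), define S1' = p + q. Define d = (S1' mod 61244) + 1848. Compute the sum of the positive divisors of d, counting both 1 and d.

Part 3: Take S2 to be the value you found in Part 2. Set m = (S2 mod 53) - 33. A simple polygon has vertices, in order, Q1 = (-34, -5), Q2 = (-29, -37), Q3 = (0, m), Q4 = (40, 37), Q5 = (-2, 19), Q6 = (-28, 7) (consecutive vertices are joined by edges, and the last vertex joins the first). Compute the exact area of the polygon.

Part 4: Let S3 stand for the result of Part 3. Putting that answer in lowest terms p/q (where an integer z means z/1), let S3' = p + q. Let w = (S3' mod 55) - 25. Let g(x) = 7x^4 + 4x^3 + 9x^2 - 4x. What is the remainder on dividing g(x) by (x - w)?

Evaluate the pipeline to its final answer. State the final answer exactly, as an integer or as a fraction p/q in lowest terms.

Part 1: total draws C(9,4) = 126; favorable C(2,1)*C(7,3) = 70; P = 5/9; answer 5/9
Part 2: S1 = 5/9; threaded value p + q = 14; d = 1862; 1862 = 2 * 7^2 * 19; sigma = (1 + 2) * (1 + 7 + 49) * (1 + 19) = 3 * 57 * 20 = 3420; answer 3420
Part 3: S2 = 3420; m = -5; cross terms: (-34*-37 - -29*-5)=1113, (-29*-5 - 0*-37)=145, (0*37 - 40*-5)=200, (40*19 - -2*37)=834, (-2*7 - -28*19)=518, (-28*-5 - -34*7)=378; twice the area = |3188| = 3188; area = 1594; answer 1594
Part 4: S3 = 1594; threaded value p + q = 1595; w = -25; remainder = value at the root: 7*(-25)^4 + 4*(-25)^3 + 9*(-25)^2 - 4*(-25)^1 = (2734375) + (-62500) + (5625) + (100) = 2677600; answer 2677600

2677600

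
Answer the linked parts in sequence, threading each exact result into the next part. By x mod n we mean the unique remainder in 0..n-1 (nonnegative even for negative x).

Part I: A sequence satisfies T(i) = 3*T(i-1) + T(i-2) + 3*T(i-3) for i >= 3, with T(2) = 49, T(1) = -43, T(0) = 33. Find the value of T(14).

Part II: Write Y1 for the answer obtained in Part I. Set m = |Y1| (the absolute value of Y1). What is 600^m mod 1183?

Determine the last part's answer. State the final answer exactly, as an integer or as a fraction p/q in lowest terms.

Part I: T(3) = 3*(49) + 1*(-43) + 3*(33) = 203; iterating: T(3)=203, T(4)=529, T(5)=1937, T(6)=6949, T(7)=24371, T(8)=85873, T(9)=302837, T(10)=1067497, T(11)=3762947, T(12)=13264849, T(13)=46759985, T(14)=164833645; answer 164833645
Part II: Y1 = 164833645; m = 164833645; squarings mod 1183: 600^1=600, 600^2=368, 600^4=562, 600^8=1166, 600^16=289, 600^32=711, 600^64=380, 600^128=74, 600^256=744, 600^512=1075, 600^1024=1017, 600^2048=347, 600^4096=926, 600^8192=984, 600^16384=562, 600^32768=1166, 600^65536=289, 600^131072=711, 600^262144=380, 600^524288=74, 600^1048576=744, 600^2097152=1075, 600^4194304=1017, 600^8388608=347, 600^16777216=926, 600^33554432=984, 600^67108864=562, 600^134217728=1166; 600^164833645 = 600^1 * 600^4 * 600^8 * 600^32 * 600^64 * 600^256 * 600^2048 * 600^8192 * 600^65536 * 600^131072 * 600^1048576 * 600^4194304 * 600^8388608 * 600^16777216 * 600^134217728 = 782 (mod 1183); answer 782

782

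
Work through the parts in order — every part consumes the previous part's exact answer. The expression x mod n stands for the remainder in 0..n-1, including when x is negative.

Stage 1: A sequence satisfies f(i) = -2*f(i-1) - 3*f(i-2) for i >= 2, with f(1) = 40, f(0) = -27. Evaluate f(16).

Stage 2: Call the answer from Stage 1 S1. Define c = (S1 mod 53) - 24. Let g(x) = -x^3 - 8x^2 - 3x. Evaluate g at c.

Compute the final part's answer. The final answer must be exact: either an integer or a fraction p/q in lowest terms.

-20700

Stage 1: f(2) = -2*(40) - 3*(-27) = 1; iterating: f(2)=1, f(3)=-122, f(4)=241, f(5)=-116, f(6)=-491, f(7)=1330, f(8)=-1187, f(9)=-1616, f(10)=6793, f(11)=-8738, f(12)=-2903, f(13)=32020, f(14)=-55331, f(15)=14602, f(16)=136789; answer 136789
Stage 2: S1 = 136789; c = 25; -1*(25)^3 - 8*(25)^2 - 3*(25)^1 = (-15625) + (-5000) + (-75) = -20700; answer -20700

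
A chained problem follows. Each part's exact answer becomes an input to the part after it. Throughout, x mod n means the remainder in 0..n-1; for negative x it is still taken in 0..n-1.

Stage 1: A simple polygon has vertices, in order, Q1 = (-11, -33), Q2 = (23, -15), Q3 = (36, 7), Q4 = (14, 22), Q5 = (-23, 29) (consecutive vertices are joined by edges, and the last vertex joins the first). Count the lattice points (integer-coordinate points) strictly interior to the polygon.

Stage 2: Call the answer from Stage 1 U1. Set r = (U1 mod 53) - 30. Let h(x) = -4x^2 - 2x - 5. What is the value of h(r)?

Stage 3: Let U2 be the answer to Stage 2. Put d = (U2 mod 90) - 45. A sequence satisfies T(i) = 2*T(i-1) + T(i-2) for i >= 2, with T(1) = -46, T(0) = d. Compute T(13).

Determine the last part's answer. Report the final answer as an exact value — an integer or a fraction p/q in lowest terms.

-1262006

Stage 1: cross terms: (-11*-15 - 23*-33)=924, (23*7 - 36*-15)=701, (36*22 - 14*7)=694, (14*29 - -23*22)=912, (-23*-33 - -11*29)=1078; twice the area = |4309| = 4309; area = 4309/2; boundary points = 2 + 1 + 1 + 1 + 2 = 7; strictly interior points = area - boundary/2 + 1 = 2152; answer 2152
Stage 2: U1 = 2152; r = 2; -4*(2)^2 - 2*(2)^1 - 5 = (-16) + (-4) + (-5) = -25; answer -25
Stage 3: U2 = -25; d = 20; T(2) = 2*(-46) + 1*(20) = -72; iterating: T(2)=-72, T(3)=-190, T(4)=-452, T(5)=-1094, T(6)=-2640, T(7)=-6374, T(8)=-15388, T(9)=-37150, T(10)=-89688, T(11)=-216526, T(12)=-522740, T(13)=-1262006; answer -1262006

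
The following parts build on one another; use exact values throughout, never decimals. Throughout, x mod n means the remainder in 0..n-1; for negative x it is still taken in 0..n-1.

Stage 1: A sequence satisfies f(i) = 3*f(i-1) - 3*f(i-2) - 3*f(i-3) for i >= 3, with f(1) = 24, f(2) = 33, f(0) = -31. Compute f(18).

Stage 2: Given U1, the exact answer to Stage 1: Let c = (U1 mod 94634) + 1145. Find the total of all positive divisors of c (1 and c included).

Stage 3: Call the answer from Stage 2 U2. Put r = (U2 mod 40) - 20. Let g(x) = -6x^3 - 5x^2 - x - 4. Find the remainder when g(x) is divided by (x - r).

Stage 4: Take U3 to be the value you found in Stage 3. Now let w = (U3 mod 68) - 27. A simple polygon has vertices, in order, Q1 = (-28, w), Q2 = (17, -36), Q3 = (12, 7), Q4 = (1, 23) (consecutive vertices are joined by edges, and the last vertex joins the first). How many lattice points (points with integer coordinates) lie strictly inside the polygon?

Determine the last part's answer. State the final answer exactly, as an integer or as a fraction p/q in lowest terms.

Stage 1: f(3) = 3*(33) - 3*(24) - 3*(-31) = 120; iterating: f(3)=120, f(4)=189, f(5)=108, f(6)=-603, f(7)=-2700, f(8)=-6615, f(9)=-9936, f(10)=-1863, f(11)=44064, f(12)=167589, f(13)=376164, f(14)=493533, f(15)=-150660, f(16)=-3061071, f(17)=-10211832, f(18)=-21000303; answer -21000303
Stage 2: U1 = -21000303; c = 9590; 9590 = 2 * 5 * 7 * 137; sigma = (1 + 2) * (1 + 5) * (1 + 7) * (1 + 137) = 3 * 6 * 8 * 138 = 19872; answer 19872
Stage 3: U2 = 19872; r = 12; remainder = value at the root: -6*(12)^3 - 5*(12)^2 - 1*(12)^1 - 4 = (-10368) + (-720) + (-12) + (-4) = -11104; answer -11104
Stage 4: U3 = -11104; w = 21; cross terms: (-28*-36 - 17*21)=651, (17*7 - 12*-36)=551, (12*23 - 1*7)=269, (1*21 - -28*23)=665; twice the area = |2136| = 2136; area = 1068; boundary points = 3 + 1 + 1 + 1 = 6; strictly interior points = area - boundary/2 + 1 = 1066; answer 1066

1066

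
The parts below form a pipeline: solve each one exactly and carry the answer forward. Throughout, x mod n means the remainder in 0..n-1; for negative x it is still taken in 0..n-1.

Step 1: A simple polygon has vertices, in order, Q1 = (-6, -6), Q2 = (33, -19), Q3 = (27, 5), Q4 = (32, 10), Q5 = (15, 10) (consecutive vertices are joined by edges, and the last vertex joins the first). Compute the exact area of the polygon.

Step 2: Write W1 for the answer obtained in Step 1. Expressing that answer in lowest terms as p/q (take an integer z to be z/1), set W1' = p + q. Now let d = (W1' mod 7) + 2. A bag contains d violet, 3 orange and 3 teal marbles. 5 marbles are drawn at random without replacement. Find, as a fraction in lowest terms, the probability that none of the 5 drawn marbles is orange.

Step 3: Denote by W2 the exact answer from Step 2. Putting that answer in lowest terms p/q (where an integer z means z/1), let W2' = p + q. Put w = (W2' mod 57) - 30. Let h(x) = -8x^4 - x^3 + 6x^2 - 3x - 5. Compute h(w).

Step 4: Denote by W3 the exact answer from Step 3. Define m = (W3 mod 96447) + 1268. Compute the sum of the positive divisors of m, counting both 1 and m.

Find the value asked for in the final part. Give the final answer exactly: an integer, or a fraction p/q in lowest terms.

31416

Step 1: cross terms: (-6*-19 - 33*-6)=312, (33*5 - 27*-19)=678, (27*10 - 32*5)=110, (32*10 - 15*10)=170, (15*-6 - -6*10)=-30; twice the area = |1240| = 1240; area = 620; answer 620
Step 2: W1 = 620; threaded value p + q = 621; d = 7; total draws C(13,5) = 1287; favorable C(10,5) = 252; P = 28/143; answer 28/143
Step 3: W2 = 28/143; threaded value p + q = 171; w = -30; -8*(-30)^4 - 1*(-30)^3 + 6*(-30)^2 - 3*(-30)^1 - 5 = (-6480000) + (27000) + (5400) + (90) + (-5) = -6447515; answer -6447515
Step 4: W3 = -6447515; m = 15702; 15702 = 2 * 3 * 2617; sigma = (1 + 2) * (1 + 3) * (1 + 2617) = 3 * 4 * 2618 = 31416; answer 31416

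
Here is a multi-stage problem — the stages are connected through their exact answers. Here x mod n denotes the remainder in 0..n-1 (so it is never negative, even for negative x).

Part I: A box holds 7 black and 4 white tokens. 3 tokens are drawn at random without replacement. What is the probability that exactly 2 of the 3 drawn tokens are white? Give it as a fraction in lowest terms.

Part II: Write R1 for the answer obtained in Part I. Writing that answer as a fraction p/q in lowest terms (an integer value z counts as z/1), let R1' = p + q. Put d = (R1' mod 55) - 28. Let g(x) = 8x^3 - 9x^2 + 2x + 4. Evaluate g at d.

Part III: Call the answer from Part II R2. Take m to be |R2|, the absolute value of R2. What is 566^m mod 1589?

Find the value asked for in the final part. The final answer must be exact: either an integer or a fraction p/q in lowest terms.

57

Part I: total draws C(11,3) = 165; favorable C(4,2)*C(7,1) = 42; P = 14/55; answer 14/55
Part II: R1 = 14/55; threaded value p + q = 69; d = -14; 8*(-14)^3 - 9*(-14)^2 + 2*(-14)^1 + 4 = (-21952) + (-1764) + (-28) + (4) = -23740; answer -23740
Part III: R2 = -23740; m = 23740; squarings mod 1589: 566^1=566, 566^2=967, 566^4=757, 566^8=1009, 566^16=1121, 566^32=1331, 566^64=1415, 566^128=85, 566^256=869, 566^512=386, 566^1024=1219, 566^2048=246, 566^4096=134, 566^8192=477, 566^16384=302; 566^23740 = 566^4 * 566^8 * 566^16 * 566^32 * 566^128 * 566^1024 * 566^2048 * 566^4096 * 566^16384 = 57 (mod 1589); answer 57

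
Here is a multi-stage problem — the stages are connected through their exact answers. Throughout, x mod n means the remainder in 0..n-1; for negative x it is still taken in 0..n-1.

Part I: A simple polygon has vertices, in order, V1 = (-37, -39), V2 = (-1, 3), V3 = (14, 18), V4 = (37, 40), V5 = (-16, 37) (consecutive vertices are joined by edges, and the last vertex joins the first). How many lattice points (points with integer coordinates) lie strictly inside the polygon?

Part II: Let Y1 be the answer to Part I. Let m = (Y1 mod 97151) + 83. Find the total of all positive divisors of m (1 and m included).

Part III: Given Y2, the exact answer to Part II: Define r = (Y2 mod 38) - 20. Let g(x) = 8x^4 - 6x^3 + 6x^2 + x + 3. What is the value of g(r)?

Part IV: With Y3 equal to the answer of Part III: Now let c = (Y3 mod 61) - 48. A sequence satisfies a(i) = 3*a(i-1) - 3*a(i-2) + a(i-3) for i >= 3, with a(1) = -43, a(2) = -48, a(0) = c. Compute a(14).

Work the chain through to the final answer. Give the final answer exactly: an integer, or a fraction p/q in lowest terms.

3714

Part I: cross terms: (-37*3 - -1*-39)=-150, (-1*18 - 14*3)=-60, (14*40 - 37*18)=-106, (37*37 - -16*40)=2009, (-16*-39 - -37*37)=1993; twice the area = |3686| = 3686; area = 1843; boundary points = 6 + 15 + 1 + 1 + 1 = 24; strictly interior points = area - boundary/2 + 1 = 1832; answer 1832
Part II: Y1 = 1832; m = 1915; 1915 = 5 * 383; sigma = (1 + 5) * (1 + 383) = 6 * 384 = 2304; answer 2304
Part III: Y2 = 2304; r = 4; 8*(4)^4 - 6*(4)^3 + 6*(4)^2 + 1*(4)^1 + 3 = (2048) + (-384) + (96) + (4) + (3) = 1767; answer 1767
Part IV: Y3 = 1767; c = 11; a(3) = 3*(-48) - 3*(-43) + 1*(11) = -4; iterating: a(3)=-4, a(4)=89, a(5)=231, a(6)=422, a(7)=662, a(8)=951, a(9)=1289, a(10)=1676, a(11)=2112, a(12)=2597, a(13)=3131, a(14)=3714; answer 3714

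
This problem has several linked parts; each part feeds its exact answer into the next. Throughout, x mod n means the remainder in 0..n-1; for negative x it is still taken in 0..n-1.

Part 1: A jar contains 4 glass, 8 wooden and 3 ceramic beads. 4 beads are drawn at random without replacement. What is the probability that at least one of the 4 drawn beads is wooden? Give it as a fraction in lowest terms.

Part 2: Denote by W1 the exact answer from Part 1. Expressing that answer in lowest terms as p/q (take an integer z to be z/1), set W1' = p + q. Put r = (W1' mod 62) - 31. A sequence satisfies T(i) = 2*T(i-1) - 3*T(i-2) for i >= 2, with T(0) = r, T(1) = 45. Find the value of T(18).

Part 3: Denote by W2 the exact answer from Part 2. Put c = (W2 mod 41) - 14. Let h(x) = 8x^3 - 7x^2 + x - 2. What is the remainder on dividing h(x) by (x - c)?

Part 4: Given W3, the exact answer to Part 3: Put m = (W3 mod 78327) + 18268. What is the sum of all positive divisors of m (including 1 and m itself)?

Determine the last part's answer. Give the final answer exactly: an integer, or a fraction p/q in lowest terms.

28272

Part 1: total draws C(15,4) = 1365; complement C(7,4) = 35; favorable 1365 - 35 = 1330; P = 38/39; answer 38/39
Part 2: W1 = 38/39; threaded value p + q = 77; r = -16; T(2) = 2*(45) - 3*(-16) = 138; iterating: T(2)=138, T(3)=141, T(4)=-132, T(5)=-687, T(6)=-978, T(7)=105, T(8)=3144, T(9)=5973, T(10)=2514, T(11)=-12891, T(12)=-33324, T(13)=-27975, T(14)=44022, T(15)=171969, T(16)=211872, T(17)=-92163, T(18)=-819942; answer -819942
Part 3: W2 = -819942; c = 3; remainder = value at the root: 8*(3)^3 - 7*(3)^2 + 1*(3)^1 - 2 = (216) + (-63) + (3) + (-2) = 154; answer 154
Part 4: W3 = 154; m = 18422; 18422 = 2 * 61 * 151; sigma = (1 + 2) * (1 + 61) * (1 + 151) = 3 * 62 * 152 = 28272; answer 28272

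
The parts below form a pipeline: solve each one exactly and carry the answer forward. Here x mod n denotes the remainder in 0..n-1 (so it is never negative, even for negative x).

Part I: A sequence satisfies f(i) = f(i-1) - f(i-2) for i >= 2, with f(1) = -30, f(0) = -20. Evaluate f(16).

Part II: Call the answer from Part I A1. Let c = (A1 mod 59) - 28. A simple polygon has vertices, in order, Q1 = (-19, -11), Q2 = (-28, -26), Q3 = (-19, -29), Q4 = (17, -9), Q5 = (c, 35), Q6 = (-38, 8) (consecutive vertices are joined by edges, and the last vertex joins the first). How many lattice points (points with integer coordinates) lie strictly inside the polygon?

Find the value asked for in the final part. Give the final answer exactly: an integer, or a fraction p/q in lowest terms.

1834

Part I: f(2) = 1*(-30) - 1*(-20) = -10; iterating: f(2)=-10, f(3)=20, f(4)=30, f(5)=10, f(6)=-20, f(7)=-30, f(8)=-10, f(9)=20, f(10)=30, f(11)=10, f(12)=-20, f(13)=-30, f(14)=-10, f(15)=20, f(16)=30; answer 30
Part II: A1 = 30; c = 2; cross terms: (-19*-26 - -28*-11)=186, (-28*-29 - -19*-26)=318, (-19*-9 - 17*-29)=664, (17*35 - 2*-9)=613, (2*8 - -38*35)=1346, (-38*-11 - -19*8)=570; twice the area = |3697| = 3697; area = 3697/2; boundary points = 3 + 3 + 4 + 1 + 1 + 19 = 31; strictly interior points = area - boundary/2 + 1 = 1834; answer 1834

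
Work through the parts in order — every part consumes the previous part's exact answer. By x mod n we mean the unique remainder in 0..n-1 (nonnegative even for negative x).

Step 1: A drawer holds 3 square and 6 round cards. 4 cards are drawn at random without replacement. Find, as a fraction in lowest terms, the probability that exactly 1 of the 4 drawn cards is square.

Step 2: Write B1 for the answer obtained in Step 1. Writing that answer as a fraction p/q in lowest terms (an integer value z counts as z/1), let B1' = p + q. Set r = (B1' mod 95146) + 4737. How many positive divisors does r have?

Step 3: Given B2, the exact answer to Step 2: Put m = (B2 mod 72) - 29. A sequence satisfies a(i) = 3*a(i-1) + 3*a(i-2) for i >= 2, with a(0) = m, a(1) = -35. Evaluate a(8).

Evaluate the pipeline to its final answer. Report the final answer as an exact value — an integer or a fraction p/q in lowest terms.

Step 1: total draws C(9,4) = 126; favorable C(3,1)*C(6,3) = 60; P = 10/21; answer 10/21
Step 2: B1 = 10/21; threaded value p + q = 31; r = 4768; 4768 = 2^5 * 149; number of divisors = (5+1) * (1+1) = 12; answer 12
Step 3: B2 = 12; m = -17; a(2) = 3*(-35) + 3*(-17) = -156; iterating: a(2)=-156, a(3)=-573, a(4)=-2187, a(5)=-8280, a(6)=-31401, a(7)=-119043, a(8)=-451332; answer -451332

-451332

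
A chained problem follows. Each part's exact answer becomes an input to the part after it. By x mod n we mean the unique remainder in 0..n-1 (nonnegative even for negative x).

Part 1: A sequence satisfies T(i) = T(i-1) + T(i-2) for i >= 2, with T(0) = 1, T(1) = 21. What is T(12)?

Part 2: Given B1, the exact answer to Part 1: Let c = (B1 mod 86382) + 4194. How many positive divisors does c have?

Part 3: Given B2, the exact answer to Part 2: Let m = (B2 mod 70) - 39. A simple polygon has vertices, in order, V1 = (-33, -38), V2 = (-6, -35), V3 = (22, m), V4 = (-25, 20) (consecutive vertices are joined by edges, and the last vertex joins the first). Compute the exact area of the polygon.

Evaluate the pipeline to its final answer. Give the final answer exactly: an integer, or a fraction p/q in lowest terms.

Part 1: T(2) = 1*(21) + 1*(1) = 22; iterating: T(2)=22, T(3)=43, T(4)=65, T(5)=108, T(6)=173, T(7)=281, T(8)=454, T(9)=735, T(10)=1189, T(11)=1924, T(12)=3113; answer 3113
Part 2: B1 = 3113; c = 7307; 7307 is prime, so its only divisors are 1 and 7307; count = 2; answer 2
Part 3: B2 = 2; m = -37; cross terms: (-33*-35 - -6*-38)=927, (-6*-37 - 22*-35)=992, (22*20 - -25*-37)=-485, (-25*-38 - -33*20)=1610; twice the area = |3044| = 3044; area = 1522; answer 1522

1522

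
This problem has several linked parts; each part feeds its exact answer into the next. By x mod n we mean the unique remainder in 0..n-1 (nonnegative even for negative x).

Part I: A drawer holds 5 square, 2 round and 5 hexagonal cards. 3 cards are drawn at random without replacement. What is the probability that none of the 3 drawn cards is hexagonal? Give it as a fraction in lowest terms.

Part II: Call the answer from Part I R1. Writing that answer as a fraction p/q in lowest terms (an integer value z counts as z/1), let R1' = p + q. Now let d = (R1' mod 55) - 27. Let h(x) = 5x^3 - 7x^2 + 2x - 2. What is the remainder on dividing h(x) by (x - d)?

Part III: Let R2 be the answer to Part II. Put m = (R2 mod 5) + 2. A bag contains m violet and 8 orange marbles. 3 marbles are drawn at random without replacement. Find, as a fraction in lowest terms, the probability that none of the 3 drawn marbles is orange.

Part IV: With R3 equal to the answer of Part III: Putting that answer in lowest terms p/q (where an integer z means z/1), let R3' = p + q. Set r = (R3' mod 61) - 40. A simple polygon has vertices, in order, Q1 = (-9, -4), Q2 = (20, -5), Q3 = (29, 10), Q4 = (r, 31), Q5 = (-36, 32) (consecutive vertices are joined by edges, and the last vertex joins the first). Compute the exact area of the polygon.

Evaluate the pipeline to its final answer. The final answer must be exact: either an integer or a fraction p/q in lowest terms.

2807/2

Part I: total draws C(12,3) = 220; favorable C(7,3) = 35; P = 7/44; answer 7/44
Part II: R1 = 7/44; threaded value p + q = 51; d = 24; remainder = value at the root: 5*(24)^3 - 7*(24)^2 + 2*(24)^1 - 2 = (69120) + (-4032) + (48) + (-2) = 65134; answer 65134
Part III: R2 = 65134; m = 6; total draws C(14,3) = 364; favorable C(6,3) = 20; P = 5/91; answer 5/91
Part IV: R3 = 5/91; threaded value p + q = 96; r = -5; cross terms: (-9*-5 - 20*-4)=125, (20*10 - 29*-5)=345, (29*31 - -5*10)=949, (-5*32 - -36*31)=956, (-36*-4 - -9*32)=432; twice the area = |2807| = 2807; area = 2807/2; answer 2807/2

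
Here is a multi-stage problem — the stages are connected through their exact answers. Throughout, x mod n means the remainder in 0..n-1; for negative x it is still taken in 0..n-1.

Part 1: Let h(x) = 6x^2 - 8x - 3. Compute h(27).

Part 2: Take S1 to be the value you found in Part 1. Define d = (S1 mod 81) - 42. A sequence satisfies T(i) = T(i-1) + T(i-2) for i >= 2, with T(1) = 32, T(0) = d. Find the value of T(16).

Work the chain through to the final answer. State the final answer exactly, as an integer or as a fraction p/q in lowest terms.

20604

Part 1: 6*(27)^2 - 8*(27)^1 - 3 = (4374) + (-216) + (-3) = 4155; answer 4155
Part 2: S1 = 4155; d = -18; T(2) = 1*(32) + 1*(-18) = 14; iterating: T(2)=14, T(3)=46, T(4)=60, T(5)=106, T(6)=166, T(7)=272, T(8)=438, T(9)=710, T(10)=1148, T(11)=1858, T(12)=3006, T(13)=4864, T(14)=7870, T(15)=12734, T(16)=20604; answer 20604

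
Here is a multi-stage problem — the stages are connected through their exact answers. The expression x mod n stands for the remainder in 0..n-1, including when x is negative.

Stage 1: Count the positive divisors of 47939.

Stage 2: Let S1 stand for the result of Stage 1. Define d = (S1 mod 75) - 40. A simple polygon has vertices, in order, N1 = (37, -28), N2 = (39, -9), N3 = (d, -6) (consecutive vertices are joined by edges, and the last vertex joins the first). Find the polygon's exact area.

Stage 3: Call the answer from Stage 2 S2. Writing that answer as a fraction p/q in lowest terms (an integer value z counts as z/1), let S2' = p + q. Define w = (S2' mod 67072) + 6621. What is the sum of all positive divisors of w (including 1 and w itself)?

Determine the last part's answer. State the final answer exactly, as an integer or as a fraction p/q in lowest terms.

Stage 1: 47939 is prime, so its only divisors are 1 and 47939; count = 2; answer 2
Stage 2: S1 = 2; d = -38; cross terms: (37*-9 - 39*-28)=759, (39*-6 - -38*-9)=-576, (-38*-28 - 37*-6)=1286; twice the area = |1469| = 1469; area = 1469/2; answer 1469/2
Stage 3: S2 = 1469/2; threaded value p + q = 1471; w = 8092; 8092 = 2^2 * 7 * 17^2; sigma = (1 + 2 + 4) * (1 + 7) * (1 + 17 + 289) = 7 * 8 * 307 = 17192; answer 17192

17192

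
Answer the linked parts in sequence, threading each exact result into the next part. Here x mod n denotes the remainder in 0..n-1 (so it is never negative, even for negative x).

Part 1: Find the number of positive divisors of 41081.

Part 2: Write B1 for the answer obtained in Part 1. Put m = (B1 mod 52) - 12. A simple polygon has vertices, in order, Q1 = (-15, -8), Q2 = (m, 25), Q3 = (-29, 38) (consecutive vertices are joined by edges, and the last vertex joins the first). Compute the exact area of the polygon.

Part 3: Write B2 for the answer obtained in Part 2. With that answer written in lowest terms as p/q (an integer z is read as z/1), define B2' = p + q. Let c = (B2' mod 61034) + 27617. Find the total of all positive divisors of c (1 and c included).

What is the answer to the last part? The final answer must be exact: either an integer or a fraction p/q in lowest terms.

48944

Part 1: 41081 is prime, so its only divisors are 1 and 41081; count = 2; answer 2
Part 2: B1 = 2; m = -10; cross terms: (-15*25 - -10*-8)=-455, (-10*38 - -29*25)=345, (-29*-8 - -15*38)=802; twice the area = |692| = 692; area = 346; answer 346
Part 3: B2 = 346; threaded value p + q = 347; c = 27964; 27964 = 2^2 * 6991; sigma = (1 + 2 + 4) * (1 + 6991) = 7 * 6992 = 48944; answer 48944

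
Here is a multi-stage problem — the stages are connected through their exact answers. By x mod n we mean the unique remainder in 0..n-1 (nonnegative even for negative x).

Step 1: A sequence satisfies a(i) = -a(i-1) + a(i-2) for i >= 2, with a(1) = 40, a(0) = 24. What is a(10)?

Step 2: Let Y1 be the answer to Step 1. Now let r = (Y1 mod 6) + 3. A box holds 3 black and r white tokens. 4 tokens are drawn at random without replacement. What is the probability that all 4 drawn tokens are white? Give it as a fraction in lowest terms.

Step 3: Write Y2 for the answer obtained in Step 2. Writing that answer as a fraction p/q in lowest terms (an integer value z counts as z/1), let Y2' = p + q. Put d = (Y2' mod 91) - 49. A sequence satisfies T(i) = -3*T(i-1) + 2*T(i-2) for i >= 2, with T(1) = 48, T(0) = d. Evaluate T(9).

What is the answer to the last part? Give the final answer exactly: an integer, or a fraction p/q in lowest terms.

1500396

Step 1: a(2) = -1*(40) + 1*(24) = -16; iterating: a(2)=-16, a(3)=56, a(4)=-72, a(5)=128, a(6)=-200, a(7)=328, a(8)=-528, a(9)=856, a(10)=-1384; answer -1384
Step 2: Y1 = -1384; r = 5; total draws C(8,4) = 70; favorable C(5,4) = 5; P = 1/14; answer 1/14
Step 3: Y2 = 1/14; threaded value p + q = 15; d = -34; T(2) = -3*(48) + 2*(-34) = -212; iterating: T(2)=-212, T(3)=732, T(4)=-2620, T(5)=9324, T(6)=-33212, T(7)=118284, T(8)=-421276, T(9)=1500396; answer 1500396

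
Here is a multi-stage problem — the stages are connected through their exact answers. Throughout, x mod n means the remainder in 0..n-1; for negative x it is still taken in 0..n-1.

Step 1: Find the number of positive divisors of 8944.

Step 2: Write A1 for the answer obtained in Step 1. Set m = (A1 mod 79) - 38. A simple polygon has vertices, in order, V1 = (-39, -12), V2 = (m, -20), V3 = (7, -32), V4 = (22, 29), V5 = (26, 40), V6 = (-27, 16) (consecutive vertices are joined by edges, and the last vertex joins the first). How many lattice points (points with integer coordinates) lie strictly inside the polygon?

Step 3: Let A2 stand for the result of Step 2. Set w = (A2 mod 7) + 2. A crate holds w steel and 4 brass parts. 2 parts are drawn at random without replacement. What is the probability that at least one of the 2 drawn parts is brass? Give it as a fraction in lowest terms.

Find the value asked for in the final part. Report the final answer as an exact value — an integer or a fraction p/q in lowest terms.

11/14

Step 1: 8944 = 2^4 * 13 * 43; number of divisors = (4+1) * (1+1) * (1+1) = 20; answer 20
Step 2: A1 = 20; m = -18; cross terms: (-39*-20 - -18*-12)=564, (-18*-32 - 7*-20)=716, (7*29 - 22*-32)=907, (22*40 - 26*29)=126, (26*16 - -27*40)=1496, (-27*-12 - -39*16)=948; twice the area = |4757| = 4757; area = 4757/2; boundary points = 1 + 1 + 1 + 1 + 1 + 4 = 9; strictly interior points = area - boundary/2 + 1 = 2375; answer 2375
Step 3: A2 = 2375; w = 4; total draws C(8,2) = 28; complement C(4,2) = 6; favorable 28 - 6 = 22; P = 11/14; answer 11/14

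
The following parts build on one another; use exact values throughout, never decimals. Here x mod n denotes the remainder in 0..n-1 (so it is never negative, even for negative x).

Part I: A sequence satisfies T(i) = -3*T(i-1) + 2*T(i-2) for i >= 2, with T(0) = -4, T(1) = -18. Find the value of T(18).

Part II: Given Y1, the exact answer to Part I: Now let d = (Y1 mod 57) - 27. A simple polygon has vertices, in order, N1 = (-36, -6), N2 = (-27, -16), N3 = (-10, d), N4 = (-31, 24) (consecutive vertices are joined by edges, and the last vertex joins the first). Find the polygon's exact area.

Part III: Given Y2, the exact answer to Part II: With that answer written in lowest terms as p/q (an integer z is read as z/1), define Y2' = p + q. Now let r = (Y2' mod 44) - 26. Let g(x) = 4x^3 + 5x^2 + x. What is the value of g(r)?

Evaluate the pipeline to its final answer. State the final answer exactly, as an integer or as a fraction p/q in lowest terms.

Part I: T(2) = -3*(-18) + 2*(-4) = 46; iterating: T(2)=46, T(3)=-174, T(4)=614, T(5)=-2190, T(6)=7798, T(7)=-27774, T(8)=98918, T(9)=-352302, T(10)=1254742, T(11)=-4468830, T(12)=15915974, T(13)=-56685582, T(14)=201888694, T(15)=-719037246, T(16)=2560889126, T(17)=-9120741870, T(18)=32484003862; answer 32484003862
Part II: Y1 = 32484003862; d = 7; cross terms: (-36*-16 - -27*-6)=414, (-27*7 - -10*-16)=-349, (-10*24 - -31*7)=-23, (-31*-6 - -36*24)=1050; twice the area = |1092| = 1092; area = 546; answer 546
Part III: Y2 = 546; threaded value p + q = 547; r = -7; 4*(-7)^3 + 5*(-7)^2 + 1*(-7)^1 = (-1372) + (245) + (-7) = -1134; answer -1134

-1134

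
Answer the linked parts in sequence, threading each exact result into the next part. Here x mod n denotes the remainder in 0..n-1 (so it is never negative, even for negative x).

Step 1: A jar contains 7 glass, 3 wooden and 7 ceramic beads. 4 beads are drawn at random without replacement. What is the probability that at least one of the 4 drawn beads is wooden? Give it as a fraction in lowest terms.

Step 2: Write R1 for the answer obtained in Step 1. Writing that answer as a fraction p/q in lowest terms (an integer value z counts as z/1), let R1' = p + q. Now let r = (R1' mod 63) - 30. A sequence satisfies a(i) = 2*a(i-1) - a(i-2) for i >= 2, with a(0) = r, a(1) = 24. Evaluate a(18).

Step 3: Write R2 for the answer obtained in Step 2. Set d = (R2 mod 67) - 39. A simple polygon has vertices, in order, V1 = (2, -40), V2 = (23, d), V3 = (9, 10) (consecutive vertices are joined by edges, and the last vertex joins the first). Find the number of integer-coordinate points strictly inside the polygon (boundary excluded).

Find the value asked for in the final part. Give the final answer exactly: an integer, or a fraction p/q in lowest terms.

360

Step 1: total draws C(17,4) = 2380; complement C(14,4) = 1001; favorable 2380 - 1001 = 1379; P = 197/340; answer 197/340
Step 2: R1 = 197/340; threaded value p + q = 537; r = 3; a(2) = 2*(24) - 1*(3) = 45; iterating: a(2)=45, a(3)=66, a(4)=87, a(5)=108, a(6)=129, a(7)=150, a(8)=171, a(9)=192, a(10)=213, a(11)=234, a(12)=255, a(13)=276, a(14)=297, a(15)=318, a(16)=339, a(17)=360, a(18)=381; answer 381
Step 3: R2 = 381; d = 7; cross terms: (2*7 - 23*-40)=934, (23*10 - 9*7)=167, (9*-40 - 2*10)=-380; twice the area = |721| = 721; area = 721/2; boundary points = 1 + 1 + 1 = 3; strictly interior points = area - boundary/2 + 1 = 360; answer 360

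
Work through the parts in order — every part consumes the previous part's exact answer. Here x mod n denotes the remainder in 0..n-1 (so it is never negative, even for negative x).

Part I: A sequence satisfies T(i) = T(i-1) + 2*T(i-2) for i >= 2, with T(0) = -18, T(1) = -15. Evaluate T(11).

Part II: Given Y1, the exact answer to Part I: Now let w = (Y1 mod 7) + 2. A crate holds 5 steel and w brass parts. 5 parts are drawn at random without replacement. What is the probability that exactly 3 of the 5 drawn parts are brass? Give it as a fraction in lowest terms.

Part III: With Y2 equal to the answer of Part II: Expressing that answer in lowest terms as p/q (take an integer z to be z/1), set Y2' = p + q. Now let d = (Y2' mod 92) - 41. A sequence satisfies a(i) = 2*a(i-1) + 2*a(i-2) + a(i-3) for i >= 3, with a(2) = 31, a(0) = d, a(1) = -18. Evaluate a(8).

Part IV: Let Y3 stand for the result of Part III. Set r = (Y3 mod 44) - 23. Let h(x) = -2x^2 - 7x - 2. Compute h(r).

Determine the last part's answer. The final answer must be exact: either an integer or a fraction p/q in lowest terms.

Part I: T(2) = 1*(-15) + 2*(-18) = -51; iterating: T(2)=-51, T(3)=-81, T(4)=-183, T(5)=-345, T(6)=-711, T(7)=-1401, T(8)=-2823, T(9)=-5625, T(10)=-11271, T(11)=-22521; answer -22521
Part II: Y1 = -22521; w = 7; total draws C(12,5) = 792; favorable C(7,3)*C(5,2) = 350; P = 175/396; answer 175/396
Part III: Y2 = 175/396; threaded value p + q = 571; d = -22; a(3) = 2*(31) + 2*(-18) + 1*(-22) = 4; iterating: a(3)=4, a(4)=52, a(5)=143, a(6)=394, a(7)=1126, a(8)=3183; answer 3183
Part IV: Y3 = 3183; r = -8; -2*(-8)^2 - 7*(-8)^1 - 2 = (-128) + (56) + (-2) = -74; answer -74

-74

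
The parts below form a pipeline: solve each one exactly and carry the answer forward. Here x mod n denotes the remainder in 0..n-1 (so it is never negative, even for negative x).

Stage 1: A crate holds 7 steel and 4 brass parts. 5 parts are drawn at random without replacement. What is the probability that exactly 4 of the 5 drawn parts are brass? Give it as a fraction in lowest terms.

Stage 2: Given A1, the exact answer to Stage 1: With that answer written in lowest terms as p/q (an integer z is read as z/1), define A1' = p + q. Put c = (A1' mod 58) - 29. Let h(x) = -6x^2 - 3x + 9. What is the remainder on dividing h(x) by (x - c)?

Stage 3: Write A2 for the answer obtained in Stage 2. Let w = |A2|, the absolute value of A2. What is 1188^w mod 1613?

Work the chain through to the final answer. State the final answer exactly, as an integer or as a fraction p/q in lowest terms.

Stage 1: total draws C(11,5) = 462; favorable C(4,4)*C(7,1) = 7; P = 1/66; answer 1/66
Stage 2: A1 = 1/66; threaded value p + q = 67; c = -20; remainder = value at the root: -6*(-20)^2 - 3*(-20)^1 + 9 = (-2400) + (60) + (9) = -2331; answer -2331
Stage 3: A2 = -2331; w = 2331; squarings mod 1613: 1188^1=1188, 1188^2=1582, 1188^4=961, 1188^8=885, 1188^16=920, 1188^32=1188, 1188^64=1582, 1188^128=961, 1188^256=885, 1188^512=920, 1188^1024=1188, 1188^2048=1582; 1188^2331 = 1188^1 * 1188^2 * 1188^8 * 1188^16 * 1188^256 * 1188^2048 = 856 (mod 1613); answer 856

856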